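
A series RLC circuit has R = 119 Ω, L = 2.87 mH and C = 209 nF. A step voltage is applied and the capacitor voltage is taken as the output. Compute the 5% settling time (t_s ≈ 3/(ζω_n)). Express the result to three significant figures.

For a series RLC circuit (capacitor voltage as output), ω_n = 1/√(LC) = 1/√(2.87 mH · 209 nF) = 40800 rad/s.
ζ = (R/2)·√(C/L) = (119/2)·√(209 nF/2.87 mH) = 0.508.
t_s ≈ 3/(ζω_n) = 0.000145 s.

t_s ≈ 0.000145 s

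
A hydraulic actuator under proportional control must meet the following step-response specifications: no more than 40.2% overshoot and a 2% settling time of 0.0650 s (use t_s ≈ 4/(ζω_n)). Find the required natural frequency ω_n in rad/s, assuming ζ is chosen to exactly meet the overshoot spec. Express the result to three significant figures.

ω_n ≈ 221 rad/s

From %OS = 100·exp(−πζ/√(1−ζ²)), invert to get ζ = −ln(OS)/√(π² + ln²(OS)) with OS = 0.402.
−ln 0.402 = 0.9113, so ζ = 0.9113/√(π² + 0.8305) = 0.279.
From t_s ≈ 4/(ζω_n): ω_n = 4/(ζ·t_s) = 4/(0.279·0.0650) = 221 rad/s.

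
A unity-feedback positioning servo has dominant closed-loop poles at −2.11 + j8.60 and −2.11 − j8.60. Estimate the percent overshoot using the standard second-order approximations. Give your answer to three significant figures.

%OS ≈ 46.3%

With σ = 2.11, ω_d = 8.60: ω_n = √(σ²+ω_d²) = 8.86 rad/s, ζ = σ/ω_n = 0.238.
Overshoot: exp(−π·0.238/√(1−0.238²)) = 0.463, i.e. 46.3%.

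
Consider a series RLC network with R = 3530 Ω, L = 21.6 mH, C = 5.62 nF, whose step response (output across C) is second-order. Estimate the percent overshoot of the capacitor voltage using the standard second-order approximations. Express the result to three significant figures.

For a series RLC circuit (capacitor voltage as output), ω_n = 1/√(LC) = 1/√(21.6 mH · 5.62 nF) = 90800 rad/s.
ζ = (R/2)·√(C/L) = (3530/2)·√(5.62 nF/21.6 mH) = 0.900.
%OS = 100·exp(−πζ/√(1−ζ²)) = 0.151%.

%OS ≈ 0.151%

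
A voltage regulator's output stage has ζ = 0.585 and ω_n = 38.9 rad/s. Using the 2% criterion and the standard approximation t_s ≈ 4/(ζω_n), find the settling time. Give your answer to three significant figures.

t_s ≈ 4/(ζω_n) = 4/(0.585 × 38.9) = 0.176 s.

t_s ≈ 0.176 s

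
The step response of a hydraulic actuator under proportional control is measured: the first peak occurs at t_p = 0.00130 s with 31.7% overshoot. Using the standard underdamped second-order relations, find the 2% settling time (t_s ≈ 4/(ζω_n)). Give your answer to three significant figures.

t_s ≈ 0.00453 s

ζ from %OS: ζ = |ln 0.317|/√(π²+ln²0.317) = 0.343.
From t_p = π/ω_d, ω_d = π/0.00130 = 2420 rad/s, so ω_n = ω_d/√(1−ζ²) = 2570 rad/s.
t_s ≈ 4/(ζω_n) = 4/(0.343·2570) = 0.00453 s.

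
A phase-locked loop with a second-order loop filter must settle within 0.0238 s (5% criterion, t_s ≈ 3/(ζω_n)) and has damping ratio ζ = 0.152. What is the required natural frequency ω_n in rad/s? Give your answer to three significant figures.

Rearranging t_s ≈ 3/(ζω_n) gives ω_n = 3/(ζ·t_s) = 3/(0.152 × 0.0238) = 829 rad/s.

ω_n ≈ 829 rad/s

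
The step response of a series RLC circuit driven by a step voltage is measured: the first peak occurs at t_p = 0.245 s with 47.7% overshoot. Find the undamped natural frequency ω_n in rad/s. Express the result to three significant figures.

ω_n ≈ 13.2 rad/s

The overshoot fixes ζ = −ln(OS)/√(π²+ln²(OS)) = 0.229.
From t_p = π/ω_d, ω_d = π/0.245 = 12.8 rad/s, so ω_n = ω_d/√(1−ζ²) = 13.2 rad/s.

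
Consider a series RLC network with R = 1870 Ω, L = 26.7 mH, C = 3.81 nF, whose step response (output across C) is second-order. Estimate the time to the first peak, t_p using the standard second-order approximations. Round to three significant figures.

t_p ≈ 0.0000339 s

For a series RLC circuit (capacitor voltage as output), ω_n = 1/√(LC) = 1/√(26.7 mH · 3.81 nF) = 99100 rad/s.
ζ = (R/2)·√(C/L) = (1870/2)·√(3.81 nF/26.7 mH) = 0.353.
ω_d = 99100·√(1 − 0.353²) = 92800 rad/s. t_p = π/ω_d = 0.0000339 s.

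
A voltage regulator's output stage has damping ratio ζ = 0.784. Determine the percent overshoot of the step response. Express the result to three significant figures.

For an underdamped second-order system, %OS = 100·exp(−πζ/√(1−ζ²)).
πζ/√(1−ζ²) = π·0.784/√(1−0.615) = 3.968, so %OS = 100·e^(−3.968) = 1.89%.

%OS ≈ 1.89%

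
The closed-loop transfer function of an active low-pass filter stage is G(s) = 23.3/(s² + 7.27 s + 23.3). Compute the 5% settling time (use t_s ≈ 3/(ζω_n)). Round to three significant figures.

t_s ≈ 0.825 s

Comparing the denominator to s² + 2ζω_n s + ω_n²: ω_n = √23.3 = 4.83 rad/s, and 2ζω_n = 7.27 so ζ = 7.27/(2·4.83) = 0.753.
t_s ≈ 3/(ζω_n) = 3/(0.753·4.83) = 0.825 s.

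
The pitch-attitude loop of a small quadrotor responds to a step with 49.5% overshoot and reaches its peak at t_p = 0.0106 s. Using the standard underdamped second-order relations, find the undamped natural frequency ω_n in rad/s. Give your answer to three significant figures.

ω_n ≈ 304 rad/s

From the overshoot, ζ = −ln(OS)/√(π²+ln²(OS)) = 0.218.
t_p = π/ω_d ⇒ ω_d = 296 rad/s; then ω_n = ω_d/√(1−ζ²) = 304 rad/s.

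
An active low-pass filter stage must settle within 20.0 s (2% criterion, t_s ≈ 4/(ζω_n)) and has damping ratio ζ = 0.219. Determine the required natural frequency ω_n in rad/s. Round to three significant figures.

Rearranging t_s ≈ 4/(ζω_n) gives ω_n = 4/(ζ·t_s) = 4/(0.219 × 20.0) = 0.913 rad/s.

ω_n ≈ 0.913 rad/s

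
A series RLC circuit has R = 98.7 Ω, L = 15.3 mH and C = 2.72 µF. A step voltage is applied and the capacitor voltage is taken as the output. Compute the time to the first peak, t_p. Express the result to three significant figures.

For a series RLC circuit (capacitor voltage as output), ω_n = 1/√(LC) = 1/√(15.3 mH · 2.72 µF) = 4900 rad/s.
ζ = (R/2)·√(C/L) = (98.7/2)·√(2.72 µF/15.3 mH) = 0.658.
ω_d = ω_n√(1−ζ²) = 3690 rad/s. t_p = π/ω_d = 0.000851 s.

t_p ≈ 0.000851 s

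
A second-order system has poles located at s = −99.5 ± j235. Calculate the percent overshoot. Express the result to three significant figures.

%OS ≈ 26.4%

The poles are at −σ ± jω_d with σ = 99.5 and ω_d = 235, so ω_n = √(σ²+ω_d²) = 255 rad/s and ζ = σ/ω_n = 0.390.
%OS = 100·exp(−πζ/√(1−ζ²)) = 26.4%.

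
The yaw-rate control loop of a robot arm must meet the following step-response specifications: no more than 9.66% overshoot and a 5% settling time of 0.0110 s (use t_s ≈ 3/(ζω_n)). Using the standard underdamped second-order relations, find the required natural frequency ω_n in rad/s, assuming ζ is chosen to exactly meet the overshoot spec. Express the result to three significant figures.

ζ = −ln(OS)/√(π² + (ln OS)²). With OS = 0.0966, ln OS = −2.337 and ζ = 2.337/3.916 = 0.597.
Then ω_n = 3/(ζ t_s) = 3/(0.597 × 0.0110) = 457 rad/s.

ω_n ≈ 457 rad/s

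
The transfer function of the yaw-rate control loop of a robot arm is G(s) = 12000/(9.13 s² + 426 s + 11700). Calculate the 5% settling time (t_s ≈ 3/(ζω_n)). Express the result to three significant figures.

t_s ≈ 0.129 s

Dividing through by 9.13: denominator becomes s² + 46.66 s + 1281.
So ω_n = √1281 = 35.8 rad/s and ζ = 46.66/(2·35.8) = 0.652.
t_s ≈ 3/(ζω_n) = 0.129 s.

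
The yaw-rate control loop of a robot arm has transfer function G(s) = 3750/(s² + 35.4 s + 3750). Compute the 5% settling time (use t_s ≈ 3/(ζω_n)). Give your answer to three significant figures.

Matching coefficients with s² + 2ζω_n s + ω_n² gives ω_n² = 3750 ⇒ ω_n = 61.2 rad/s, and ζ = 35.4/(2ω_n) = 0.289.
t_s ≈ 3/(ζω_n) = 3/(0.289·61.2) = 0.169 s.

t_s ≈ 0.169 s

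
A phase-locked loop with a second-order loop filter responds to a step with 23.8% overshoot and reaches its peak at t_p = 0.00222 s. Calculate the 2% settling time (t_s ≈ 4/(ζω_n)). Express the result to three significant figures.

ζ from %OS: ζ = |ln 0.238|/√(π²+ln²0.238) = 0.416.
From t_p = π/ω_d, ω_d = π/0.00222 = 1420 rad/s, so ω_n = ω_d/√(1−ζ²) = 1560 rad/s.
t_s ≈ 4/(ζω_n) = 4/(0.416·1560) = 0.00619 s.

t_s ≈ 0.00619 s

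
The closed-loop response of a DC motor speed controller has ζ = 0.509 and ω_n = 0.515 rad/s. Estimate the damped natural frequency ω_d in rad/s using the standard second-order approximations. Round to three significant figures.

ω_d ≈ 0.443 rad/s

ω_d = ω_n√(1−ζ²) = 0.515·√0.741 = 0.443 rad/s.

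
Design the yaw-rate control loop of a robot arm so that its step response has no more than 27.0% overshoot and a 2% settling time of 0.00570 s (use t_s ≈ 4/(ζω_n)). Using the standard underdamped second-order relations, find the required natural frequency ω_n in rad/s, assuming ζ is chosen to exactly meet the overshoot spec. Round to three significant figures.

From %OS = 100·exp(−πζ/√(1−ζ²)), invert to get ζ = −ln(OS)/√(π² + ln²(OS)) with OS = 0.270.
−ln 0.270 = 1.309, so ζ = 1.309/√(π² + 1.714) = 0.385.
Then ω_n = 4/(ζ t_s) = 4/(0.385 × 0.00570) = 1820 rad/s.

ω_n ≈ 1820 rad/s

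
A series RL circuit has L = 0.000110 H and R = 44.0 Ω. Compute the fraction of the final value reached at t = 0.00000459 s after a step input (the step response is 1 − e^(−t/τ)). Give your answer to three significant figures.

τ = L/R = 0.000110/44.0 = 0.00000250 s.
y(t)/y_∞ = 1 − e^(−t/τ) = 1 − e^(−0.00000459/0.00000250) = 1 − e^(−1.84) = 0.841.

y/y_∞ ≈ 0.841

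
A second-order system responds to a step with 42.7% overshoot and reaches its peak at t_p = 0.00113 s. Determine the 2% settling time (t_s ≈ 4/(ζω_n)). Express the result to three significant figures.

t_s ≈ 0.00531 s

From the overshoot, ζ = −ln(OS)/√(π²+ln²(OS)) = 0.261.
t_p = π/ω_d ⇒ ω_d = 2780 rad/s; then ω_n = ω_d/√(1−ζ²) = 2880 rad/s.
t_s ≈ 4/(ζω_n) = 4/(0.261·2880) = 0.00531 s.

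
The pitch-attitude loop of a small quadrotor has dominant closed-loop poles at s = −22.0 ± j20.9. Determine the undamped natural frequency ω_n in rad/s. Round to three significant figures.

The poles are at −σ ± jω_d with σ = 22.0 and ω_d = 20.9, so ω_n = √(σ²+ω_d²) = 30.3 rad/s and ζ = σ/ω_n = 0.725.

ω_n ≈ 30.3 rad/s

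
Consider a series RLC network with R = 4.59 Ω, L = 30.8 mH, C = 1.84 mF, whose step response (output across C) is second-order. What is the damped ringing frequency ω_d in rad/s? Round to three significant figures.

ω_d ≈ 110 rad/s

For a series RLC circuit (capacitor voltage as output), ω_n = 1/√(LC) = 1/√(30.8 mH · 1.84 mF) = 133 rad/s.
ζ = (R/2)·√(C/L) = (4.59/2)·√(1.84 mF/30.8 mH) = 0.561.
ω_d = ω_n√(1−ζ²) = 110 rad/s.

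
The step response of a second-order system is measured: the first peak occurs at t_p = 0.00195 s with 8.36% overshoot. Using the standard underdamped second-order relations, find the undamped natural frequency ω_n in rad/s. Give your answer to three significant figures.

ω_n ≈ 2050 rad/s

ζ from %OS: ζ = |ln 0.0836|/√(π²+ln²0.0836) = 0.620.
From t_p = π/ω_d, ω_d = π/0.00195 = 1610 rad/s, so ω_n = ω_d/√(1−ζ²) = 2050 rad/s.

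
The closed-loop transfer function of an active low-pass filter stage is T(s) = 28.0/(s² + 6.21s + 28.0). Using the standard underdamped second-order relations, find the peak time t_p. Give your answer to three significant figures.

Comparing the denominator to s² + 2ζω_n s + ω_n²: ω_n = √28.0 = 5.29 rad/s, and 2ζω_n = 6.21 so ζ = 6.21/(2·5.29) = 0.587.
ω_d = 5.29·√(1 − 0.587²) = 4.28 rad/s. Then t_p = π/ω_d = 0.733 s.

t_p ≈ 0.733 s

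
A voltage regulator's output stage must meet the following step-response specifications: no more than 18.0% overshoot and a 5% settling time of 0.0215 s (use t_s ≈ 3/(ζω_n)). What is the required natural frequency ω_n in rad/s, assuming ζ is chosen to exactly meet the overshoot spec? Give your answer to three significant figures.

ω_n ≈ 291 rad/s

Inverting the overshoot relation: ζ = |ln 0.180|/√(π² + ln²0.180) = 0.479.
Then ω_n = 3/(ζ t_s) = 3/(0.479 × 0.0215) = 291 rad/s.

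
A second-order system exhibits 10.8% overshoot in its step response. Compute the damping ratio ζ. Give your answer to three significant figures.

ζ ≈ 0.578

Inverting the overshoot relation: ζ = |ln 0.108|/√(π² + ln²0.108) = 0.578.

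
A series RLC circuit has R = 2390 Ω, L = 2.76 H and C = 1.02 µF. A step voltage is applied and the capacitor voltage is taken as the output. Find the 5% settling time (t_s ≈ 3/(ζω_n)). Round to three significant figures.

t_s ≈ 0.00693 s

For a series RLC circuit (capacitor voltage as output), ω_n = 1/√(LC) = 1/√(2.76 H · 1.02 µF) = 596 rad/s.
ζ = (R/2)·√(C/L) = (2390/2)·√(1.02 µF/2.76 H) = 0.726.
t_s ≈ 3/(ζω_n) = 0.00693 s.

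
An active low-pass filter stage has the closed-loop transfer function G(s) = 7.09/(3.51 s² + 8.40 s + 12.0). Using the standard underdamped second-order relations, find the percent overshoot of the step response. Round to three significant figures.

%OS ≈ 6.95%

Dividing through by 3.51: denominator becomes s² + 2.393 s + 3.419.
So ω_n = √3.419 = 1.85 rad/s and ζ = 2.393/(2·1.85) = 0.647.
%OS = 100·exp(−πζ/√(1−ζ²)) = 6.95%.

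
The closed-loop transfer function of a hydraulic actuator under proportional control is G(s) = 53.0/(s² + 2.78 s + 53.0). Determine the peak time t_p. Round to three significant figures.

Matching coefficients with s² + 2ζω_n s + ω_n² gives ω_n² = 53.0 ⇒ ω_n = 7.28 rad/s, and ζ = 2.78/(2ω_n) = 0.191.
ω_d = 7.28·√(1 − 0.191²) = 7.15 rad/s. Then t_p = π/ω_d = 0.440 s.

t_p ≈ 0.440 s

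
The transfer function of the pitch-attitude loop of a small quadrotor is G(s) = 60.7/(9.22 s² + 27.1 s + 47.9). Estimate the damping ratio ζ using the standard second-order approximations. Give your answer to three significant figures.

ζ ≈ 0.645

Dividing through by 9.22: denominator becomes s² + 2.939 s + 5.195.
So ω_n = √5.195 = 2.28 rad/s and ζ = 2.939/(2·2.28) = 0.645.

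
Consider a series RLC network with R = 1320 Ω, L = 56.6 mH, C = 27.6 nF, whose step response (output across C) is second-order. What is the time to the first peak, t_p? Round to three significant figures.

For a series RLC circuit (capacitor voltage as output), ω_n = 1/√(LC) = 1/√(56.6 mH · 27.6 nF) = 25300 rad/s.
ζ = (R/2)·√(C/L) = (1320/2)·√(27.6 nF/56.6 mH) = 0.461.
The damped frequency ω_d = ω_n√(1−ζ²) = 22500 rad/s. t_p = π/ω_d = 0.000140 s.

t_p ≈ 0.000140 s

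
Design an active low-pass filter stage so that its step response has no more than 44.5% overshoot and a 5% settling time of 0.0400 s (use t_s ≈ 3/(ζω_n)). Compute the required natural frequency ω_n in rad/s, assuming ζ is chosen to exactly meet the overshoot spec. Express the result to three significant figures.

Inverting the overshoot relation: ζ = |ln 0.445|/√(π² + ln²0.445) = 0.250.
Then ω_n = 3/(ζ t_s) = 3/(0.250 × 0.0400) = 301 rad/s.

ω_n ≈ 301 rad/s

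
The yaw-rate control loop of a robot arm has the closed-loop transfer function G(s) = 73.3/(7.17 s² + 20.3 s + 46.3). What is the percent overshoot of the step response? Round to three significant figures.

%OS ≈ 12.2%

Dividing through by 7.17: denominator becomes s² + 2.831 s + 6.457.
So ω_n = √6.457 = 2.54 rad/s and ζ = 2.831/(2·2.54) = 0.557.
%OS = 100·exp(−πζ/√(1−ζ²)) = 12.2%.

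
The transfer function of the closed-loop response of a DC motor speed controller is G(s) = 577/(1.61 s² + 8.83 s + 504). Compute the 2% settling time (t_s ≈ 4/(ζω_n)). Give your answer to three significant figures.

t_s ≈ 1.46 s

Dividing through by 1.61: denominator becomes s² + 5.484 s + 313.0.
So ω_n = √313.0 = 17.7 rad/s and ζ = 5.484/(2·17.7) = 0.155.
t_s ≈ 4/(ζω_n) = 1.46 s.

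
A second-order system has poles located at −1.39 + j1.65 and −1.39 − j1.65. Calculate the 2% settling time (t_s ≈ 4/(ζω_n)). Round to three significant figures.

t_s ≈ 2.88 s

For poles at −σ ± jω_d, ζω_n = σ = 1.39, so t_s ≈ 4/σ = 2.88 s.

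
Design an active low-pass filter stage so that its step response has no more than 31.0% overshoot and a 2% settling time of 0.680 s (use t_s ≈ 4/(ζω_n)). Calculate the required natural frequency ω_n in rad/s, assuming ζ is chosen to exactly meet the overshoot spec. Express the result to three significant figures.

From %OS = 100·exp(−πζ/√(1−ζ²)), invert to get ζ = −ln(OS)/√(π² + ln²(OS)) with OS = 0.310.
−ln 0.310 = 1.171, so ζ = 1.171/√(π² + 1.372) = 0.349.
Then ω_n = 4/(ζ t_s) = 4/(0.349 × 0.680) = 16.8 rad/s.

ω_n ≈ 16.8 rad/s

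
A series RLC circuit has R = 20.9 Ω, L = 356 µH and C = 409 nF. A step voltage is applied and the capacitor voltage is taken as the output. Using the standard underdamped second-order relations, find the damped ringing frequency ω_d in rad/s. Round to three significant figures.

ω_d ≈ 77500 rad/s

For a series RLC circuit (capacitor voltage as output), ω_n = 1/√(LC) = 1/√(356 µH · 409 nF) = 82900 rad/s.
ζ = (R/2)·√(C/L) = (20.9/2)·√(409 nF/356 µH) = 0.354.
The damped frequency ω_d = ω_n√(1−ζ²) = 77500 rad/s.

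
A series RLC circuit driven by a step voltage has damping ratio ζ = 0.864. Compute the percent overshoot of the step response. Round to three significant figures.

%OS ≈ 0.456%

For an underdamped second-order system, %OS = 100·exp(−πζ/√(1−ζ²)).
πζ/√(1−ζ²) = π·0.864/√(1−0.746) = 5.391, so %OS = 100·e^(−5.391) = 0.456%.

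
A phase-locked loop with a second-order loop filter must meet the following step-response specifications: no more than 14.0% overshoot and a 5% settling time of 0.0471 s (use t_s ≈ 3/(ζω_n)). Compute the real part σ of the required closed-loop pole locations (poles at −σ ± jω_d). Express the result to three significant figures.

The settling-time spec alone fixes σ = ζω_n = 3/t_s = 3/0.0471 = 63.7.
(Overshoot then fixes ζ = 0.531 and hence ω_d = σ·√(1−ζ²)/ζ = 102 rad/s.)

σ ≈ 63.7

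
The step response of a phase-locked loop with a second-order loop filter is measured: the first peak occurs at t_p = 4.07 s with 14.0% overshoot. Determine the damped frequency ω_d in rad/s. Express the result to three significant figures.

ω_d ≈ 0.772 rad/s

t_p = π/ω_d, so ω_d = π/4.07 = 0.772 rad/s.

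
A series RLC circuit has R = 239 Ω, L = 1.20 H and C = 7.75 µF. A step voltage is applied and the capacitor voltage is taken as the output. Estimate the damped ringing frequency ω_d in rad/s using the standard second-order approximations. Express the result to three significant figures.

ω_d ≈ 312 rad/s

For a series RLC circuit (capacitor voltage as output), ω_n = 1/√(LC) = 1/√(1.20 H · 7.75 µF) = 328 rad/s.
ζ = (R/2)·√(C/L) = (239/2)·√(7.75 µF/1.20 H) = 0.304.
The damped frequency ω_d = ω_n√(1−ζ²) = 312 rad/s.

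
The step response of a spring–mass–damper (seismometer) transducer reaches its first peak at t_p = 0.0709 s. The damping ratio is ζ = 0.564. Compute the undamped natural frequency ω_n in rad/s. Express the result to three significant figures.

ω_n ≈ 53.7 rad/s

Peak time t_p = π/ω_d, so ω_d = π/t_p = π/0.0709 = 44.3 rad/s.
ω_n = ω_d/√(1−ζ²) = 44.3/√0.682 = 53.7 rad/s.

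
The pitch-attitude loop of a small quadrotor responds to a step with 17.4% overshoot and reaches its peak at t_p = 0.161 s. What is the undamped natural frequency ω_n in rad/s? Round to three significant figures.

ω_n ≈ 22.3 rad/s

ζ from %OS: ζ = |ln 0.174|/√(π²+ln²0.174) = 0.486.
From t_p = π/ω_d, ω_d = π/0.161 = 19.5 rad/s, so ω_n = ω_d/√(1−ζ²) = 22.3 rad/s.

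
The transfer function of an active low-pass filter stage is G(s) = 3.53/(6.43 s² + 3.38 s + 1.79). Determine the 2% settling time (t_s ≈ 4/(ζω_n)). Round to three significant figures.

t_s ≈ 15.2 s

Dividing through by 6.43: denominator becomes s² + 0.5257 s + 0.2784.
So ω_n = √0.2784 = 0.528 rad/s and ζ = 0.5257/(2·0.528) = 0.498.
t_s ≈ 4/(ζω_n) = 15.2 s.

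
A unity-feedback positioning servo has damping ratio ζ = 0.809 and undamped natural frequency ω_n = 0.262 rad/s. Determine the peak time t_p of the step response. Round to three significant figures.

t_p ≈ 20.4 s

The damped frequency is ω_d = ω_n√(1−ζ²) = 0.262·√(1−0.654) = 0.154 rad/s.
Peak time t_p = π/ω_d = π/0.154 = 20.4 s.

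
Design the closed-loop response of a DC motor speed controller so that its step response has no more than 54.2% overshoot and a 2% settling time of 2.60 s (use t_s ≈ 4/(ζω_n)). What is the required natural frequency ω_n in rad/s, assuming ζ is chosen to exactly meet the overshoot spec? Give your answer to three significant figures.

ω_n ≈ 8.04 rad/s

Inverting the overshoot relation: ζ = |ln 0.542|/√(π² + ln²0.542) = 0.191.
From t_s ≈ 4/(ζω_n): ω_n = 4/(ζ·t_s) = 4/(0.191·2.60) = 8.04 rad/s.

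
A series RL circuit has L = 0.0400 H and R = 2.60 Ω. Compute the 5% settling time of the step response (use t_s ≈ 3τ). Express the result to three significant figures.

τ = L/R = 0.0400/2.60 = 0.0154 s.
t_s ≈ 3τ = 0.0462 s.

t_s ≈ 0.0462 s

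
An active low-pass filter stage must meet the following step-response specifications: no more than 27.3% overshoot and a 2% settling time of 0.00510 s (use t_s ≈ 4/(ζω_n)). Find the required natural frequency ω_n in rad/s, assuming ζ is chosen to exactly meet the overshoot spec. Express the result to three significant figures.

ω_n ≈ 2050 rad/s

ζ = −ln(OS)/√(π² + (ln OS)²). With OS = 0.273, ln OS = −1.298 and ζ = 1.298/3.399 = 0.382.
From t_s ≈ 4/(ζω_n): ω_n = 4/(ζ·t_s) = 4/(0.382·0.00510) = 2050 rad/s.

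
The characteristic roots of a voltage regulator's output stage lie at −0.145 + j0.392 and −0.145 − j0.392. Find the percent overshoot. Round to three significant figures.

%OS ≈ 31.3%

The poles are at −σ ± jω_d with σ = 0.145 and ω_d = 0.392, so ω_n = √(σ²+ω_d²) = 0.418 rad/s and ζ = σ/ω_n = 0.347.
Overshoot: exp(−π·0.347/√(1−0.347²)) = 0.313, i.e. 31.3%.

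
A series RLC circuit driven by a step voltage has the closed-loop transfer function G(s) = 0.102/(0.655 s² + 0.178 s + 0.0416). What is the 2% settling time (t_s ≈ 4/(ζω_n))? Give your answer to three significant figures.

Dividing through by 0.655: denominator becomes s² + 0.2718 s + 0.06351.
So ω_n = √0.06351 = 0.252 rad/s and ζ = 0.2718/(2·0.252) = 0.539.
t_s ≈ 4/(ζω_n) = 29.4 s.

t_s ≈ 29.4 s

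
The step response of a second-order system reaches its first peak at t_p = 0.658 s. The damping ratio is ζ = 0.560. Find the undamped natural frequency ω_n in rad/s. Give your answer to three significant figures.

Peak time t_p = π/ω_d, so ω_d = π/t_p = π/0.658 = 4.77 rad/s.
ω_n = ω_d/√(1−ζ²) = 4.77/√0.686 = 5.76 rad/s.

ω_n ≈ 5.76 rad/s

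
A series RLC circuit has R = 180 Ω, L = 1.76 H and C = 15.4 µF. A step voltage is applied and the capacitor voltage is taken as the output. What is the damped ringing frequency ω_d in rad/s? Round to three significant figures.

For a series RLC circuit (capacitor voltage as output), ω_n = 1/√(LC) = 1/√(1.76 H · 15.4 µF) = 192 rad/s.
ζ = (R/2)·√(C/L) = (180/2)·√(15.4 µF/1.76 H) = 0.266.
ω_d = ω_n√(1−ζ²) = 185 rad/s.

ω_d ≈ 185 rad/s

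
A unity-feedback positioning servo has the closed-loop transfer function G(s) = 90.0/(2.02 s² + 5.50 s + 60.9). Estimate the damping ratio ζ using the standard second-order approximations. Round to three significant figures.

ζ ≈ 0.248

Dividing through by 2.02: denominator becomes s² + 2.723 s + 30.15.
So ω_n = √30.15 = 5.49 rad/s and ζ = 2.723/(2·5.49) = 0.248.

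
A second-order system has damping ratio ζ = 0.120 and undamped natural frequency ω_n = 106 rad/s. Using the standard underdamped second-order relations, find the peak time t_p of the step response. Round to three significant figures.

The damped frequency is ω_d = ω_n√(1−ζ²) = 106·√(1−0.0144) = 105 rad/s.
Peak time t_p = π/ω_d = π/105 = 0.0299 s.

t_p ≈ 0.0299 s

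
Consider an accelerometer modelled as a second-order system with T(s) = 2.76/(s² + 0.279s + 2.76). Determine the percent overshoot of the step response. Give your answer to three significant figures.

%OS ≈ 76.7%

ω_n = √2.76 = 1.66 rad/s; ζ = 0.279/(2·1.66) = 0.0840.
%OS = 100 e^{−πζ/√(1−ζ²)} with ζ = 0.0840 gives 76.7%.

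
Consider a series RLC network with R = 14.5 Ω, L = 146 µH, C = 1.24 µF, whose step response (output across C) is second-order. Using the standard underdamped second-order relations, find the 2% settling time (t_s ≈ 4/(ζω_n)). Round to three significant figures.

t_s ≈ 0.0000806 s

For a series RLC circuit (capacitor voltage as output), ω_n = 1/√(LC) = 1/√(146 µH · 1.24 µF) = 74300 rad/s.
ζ = (R/2)·√(C/L) = (14.5/2)·√(1.24 µF/146 µH) = 0.668.
t_s ≈ 4/(ζω_n) = 0.0000806 s.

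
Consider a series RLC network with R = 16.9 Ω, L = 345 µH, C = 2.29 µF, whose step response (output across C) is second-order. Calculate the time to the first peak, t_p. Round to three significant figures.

For a series RLC circuit (capacitor voltage as output), ω_n = 1/√(LC) = 1/√(345 µH · 2.29 µF) = 35600 rad/s.
ζ = (R/2)·√(C/L) = (16.9/2)·√(2.29 µF/345 µH) = 0.688.
The damped frequency ω_d = ω_n√(1−ζ²) = 25800 rad/s. t_p = π/ω_d = 0.000122 s.

t_p ≈ 0.000122 s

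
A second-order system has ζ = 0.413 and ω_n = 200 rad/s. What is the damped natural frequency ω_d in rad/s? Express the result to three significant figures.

ω_d ≈ 182 rad/s

ω_d = ω_n√(1−ζ²) = 200·√0.829 = 182 rad/s.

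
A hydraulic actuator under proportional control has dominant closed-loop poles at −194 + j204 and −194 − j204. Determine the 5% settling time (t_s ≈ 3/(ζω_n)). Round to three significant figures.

For poles at −σ ± jω_d, ζω_n = σ = 194, so t_s ≈ 3/σ = 0.0155 s.

t_s ≈ 0.0155 s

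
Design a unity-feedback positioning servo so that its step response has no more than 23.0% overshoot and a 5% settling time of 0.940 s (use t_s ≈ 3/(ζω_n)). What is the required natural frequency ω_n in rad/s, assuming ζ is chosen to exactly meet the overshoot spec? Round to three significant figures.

ζ = −ln(OS)/√(π² + (ln OS)²). With OS = 0.230, ln OS = −1.470 and ζ = 1.470/3.468 = 0.424.
From t_s ≈ 3/(ζω_n): ω_n = 3/(ζ·t_s) = 3/(0.424·0.940) = 7.53 rad/s.

ω_n ≈ 7.53 rad/s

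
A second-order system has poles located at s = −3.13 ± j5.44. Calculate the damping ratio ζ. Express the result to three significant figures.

The poles are at −σ ± jω_d with σ = 3.13 and ω_d = 5.44, so ω_n = √(σ²+ω_d²) = 6.28 rad/s and ζ = σ/ω_n = 0.499.

ζ ≈ 0.499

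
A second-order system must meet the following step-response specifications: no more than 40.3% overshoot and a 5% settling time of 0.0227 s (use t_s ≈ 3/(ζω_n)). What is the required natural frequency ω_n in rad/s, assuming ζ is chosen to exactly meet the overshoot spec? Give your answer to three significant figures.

ζ = −ln(OS)/√(π² + (ln OS)²). With OS = 0.403, ln OS = −0.9088 and ζ = 0.9088/3.270 = 0.278.
Then ω_n = 3/(ζ t_s) = 3/(0.278 × 0.0227) = 476 rad/s.

ω_n ≈ 476 rad/s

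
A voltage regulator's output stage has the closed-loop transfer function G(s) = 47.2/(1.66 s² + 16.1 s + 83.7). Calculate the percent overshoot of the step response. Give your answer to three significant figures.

Dividing through by 1.66: denominator becomes s² + 9.699 s + 50.42.
So ω_n = √50.42 = 7.10 rad/s and ζ = 9.699/(2·7.10) = 0.683.
%OS = 100·exp(−πζ/√(1−ζ²)) = 5.30%.

%OS ≈ 5.30%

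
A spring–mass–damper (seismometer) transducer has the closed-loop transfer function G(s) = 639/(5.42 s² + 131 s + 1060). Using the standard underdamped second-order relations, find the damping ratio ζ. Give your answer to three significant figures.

Dividing through by 5.42: denominator becomes s² + 24.17 s + 195.6.
So ω_n = √195.6 = 14.0 rad/s and ζ = 24.17/(2·14.0) = 0.864.

ζ ≈ 0.864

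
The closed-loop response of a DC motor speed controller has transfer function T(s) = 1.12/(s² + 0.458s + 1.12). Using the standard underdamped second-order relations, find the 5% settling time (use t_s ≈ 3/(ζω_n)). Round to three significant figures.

Matching coefficients with s² + 2ζω_n s + ω_n² gives ω_n² = 1.12 ⇒ ω_n = 1.06 rad/s, and ζ = 0.458/(2ω_n) = 0.216.
t_s ≈ 3/(ζω_n) = 3/(0.216·1.06) = 13.1 s.

t_s ≈ 13.1 s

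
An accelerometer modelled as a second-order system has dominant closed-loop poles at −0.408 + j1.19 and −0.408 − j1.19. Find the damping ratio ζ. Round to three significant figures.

ζ ≈ 0.324

With σ = 0.408, ω_d = 1.19: ω_n = √(σ²+ω_d²) = 1.26 rad/s, ζ = σ/ω_n = 0.324.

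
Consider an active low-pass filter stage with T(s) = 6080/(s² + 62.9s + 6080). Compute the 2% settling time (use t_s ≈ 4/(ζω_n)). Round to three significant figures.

ω_n = √6080 = 78.0 rad/s; ζ = 62.9/(2·78.0) = 0.403.
t_s ≈ 4/(ζω_n) = 4/(0.403·78.0) = 0.127 s.

t_s ≈ 0.127 s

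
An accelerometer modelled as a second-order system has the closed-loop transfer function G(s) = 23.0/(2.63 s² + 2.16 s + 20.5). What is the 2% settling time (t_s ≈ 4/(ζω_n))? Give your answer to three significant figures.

Dividing through by 2.63: denominator becomes s² + 0.8213 s + 7.795.
So ω_n = √7.795 = 2.79 rad/s and ζ = 0.8213/(2·2.79) = 0.147.
t_s ≈ 4/(ζω_n) = 9.74 s.

t_s ≈ 9.74 s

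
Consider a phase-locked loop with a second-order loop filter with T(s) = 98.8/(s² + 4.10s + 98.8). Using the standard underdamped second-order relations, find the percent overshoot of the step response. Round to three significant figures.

%OS ≈ 51.6%

Matching coefficients with s² + 2ζω_n s + ω_n² gives ω_n² = 98.8 ⇒ ω_n = 9.94 rad/s, and ζ = 4.10/(2ω_n) = 0.206.
%OS = 100 e^{−πζ/√(1−ζ²)} with ζ = 0.206 gives 51.6%.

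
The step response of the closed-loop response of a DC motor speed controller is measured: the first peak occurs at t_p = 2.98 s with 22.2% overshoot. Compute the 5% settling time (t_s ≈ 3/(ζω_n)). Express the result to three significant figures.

The overshoot fixes ζ = −ln(OS)/√(π²+ln²(OS)) = 0.432.
From t_p = π/ω_d, ω_d = π/2.98 = 1.05 rad/s, so ω_n = ω_d/√(1−ζ²) = 1.17 rad/s.
t_s ≈ 3/(ζω_n) = 3/(0.432·1.17) = 5.94 s.

t_s ≈ 5.94 s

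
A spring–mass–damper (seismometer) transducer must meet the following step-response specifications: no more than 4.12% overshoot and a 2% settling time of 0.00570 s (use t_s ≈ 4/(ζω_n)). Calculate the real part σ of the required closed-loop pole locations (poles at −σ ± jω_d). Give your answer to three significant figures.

σ ≈ 702

The settling-time spec alone fixes σ = ζω_n = 4/t_s = 4/0.00570 = 702.
(Overshoot then fixes ζ = 0.712 and hence ω_d = σ·√(1−ζ²)/ζ = 691 rad/s.)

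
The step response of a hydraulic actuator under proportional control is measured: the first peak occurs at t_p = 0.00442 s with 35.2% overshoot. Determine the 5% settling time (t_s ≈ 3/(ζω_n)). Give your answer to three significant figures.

t_s ≈ 0.0127 s

From the overshoot, ζ = −ln(OS)/√(π²+ln²(OS)) = 0.315.
From t_p = π/ω_d, ω_d = π/0.00442 = 711 rad/s, so ω_n = ω_d/√(1−ζ²) = 749 rad/s.
t_s ≈ 3/(ζω_n) = 3/(0.315·749) = 0.0127 s.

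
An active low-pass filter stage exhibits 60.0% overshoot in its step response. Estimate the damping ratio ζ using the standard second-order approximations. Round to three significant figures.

Inverting the overshoot relation: ζ = |ln 0.600|/√(π² + ln²0.600) = 0.160.

ζ ≈ 0.160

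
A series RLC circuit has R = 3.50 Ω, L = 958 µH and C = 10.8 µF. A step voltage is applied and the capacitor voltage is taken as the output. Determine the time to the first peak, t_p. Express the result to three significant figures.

t_p ≈ 0.000325 s

For a series RLC circuit (capacitor voltage as output), ω_n = 1/√(LC) = 1/√(958 µH · 10.8 µF) = 9830 rad/s.
ζ = (R/2)·√(C/L) = (3.50/2)·√(10.8 µF/958 µH) = 0.186.
The damped frequency ω_d = ω_n√(1−ζ²) = 9660 rad/s. t_p = π/ω_d = 0.000325 s.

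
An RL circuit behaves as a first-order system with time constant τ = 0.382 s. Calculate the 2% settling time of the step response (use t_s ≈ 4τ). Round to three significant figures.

t_s ≈ 1.53 s

t_s ≈ 4τ = 1.53 s.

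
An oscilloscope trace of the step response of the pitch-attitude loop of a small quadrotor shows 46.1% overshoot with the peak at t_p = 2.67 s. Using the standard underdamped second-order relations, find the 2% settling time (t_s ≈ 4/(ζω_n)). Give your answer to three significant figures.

ζ from %OS: ζ = |ln 0.461|/√(π²+ln²0.461) = 0.239.
t_p = π/ω_d ⇒ ω_d = 1.18 rad/s; then ω_n = ω_d/√(1−ζ²) = 1.21 rad/s.
t_s ≈ 4/(ζω_n) = 4/(0.239·1.21) = 13.8 s.

t_s ≈ 13.8 s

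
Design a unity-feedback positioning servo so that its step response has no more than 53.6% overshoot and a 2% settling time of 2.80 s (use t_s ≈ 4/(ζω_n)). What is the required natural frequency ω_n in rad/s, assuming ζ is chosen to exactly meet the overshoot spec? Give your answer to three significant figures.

ω_n ≈ 7.34 rad/s

From %OS = 100·exp(−πζ/√(1−ζ²)), invert to get ζ = −ln(OS)/√(π² + ln²(OS)) with OS = 0.536.
−ln 0.536 = 0.6236, so ζ = 0.6236/√(π² + 0.3889) = 0.195.
From t_s ≈ 4/(ζω_n): ω_n = 4/(ζ·t_s) = 4/(0.195·2.80) = 7.34 rad/s.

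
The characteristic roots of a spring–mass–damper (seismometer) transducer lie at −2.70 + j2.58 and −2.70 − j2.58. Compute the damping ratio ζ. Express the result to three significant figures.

With σ = 2.70, ω_d = 2.58: ω_n = √(σ²+ω_d²) = 3.73 rad/s, ζ = σ/ω_n = 0.723.

ζ ≈ 0.723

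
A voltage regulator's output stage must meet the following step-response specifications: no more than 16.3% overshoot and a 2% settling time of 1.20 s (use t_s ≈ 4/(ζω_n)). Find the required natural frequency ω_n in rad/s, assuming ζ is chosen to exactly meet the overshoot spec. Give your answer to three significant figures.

ω_n ≈ 6.67 rad/s

Inverting the overshoot relation: ζ = |ln 0.163|/√(π² + ln²0.163) = 0.500.
Then ω_n = 4/(ζ t_s) = 4/(0.500 × 1.20) = 6.67 rad/s.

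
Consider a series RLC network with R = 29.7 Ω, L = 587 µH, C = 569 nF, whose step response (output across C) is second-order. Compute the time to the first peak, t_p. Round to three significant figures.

For a series RLC circuit (capacitor voltage as output), ω_n = 1/√(LC) = 1/√(587 µH · 569 nF) = 54700 rad/s.
ζ = (R/2)·√(C/L) = (29.7/2)·√(569 nF/587 µH) = 0.462.
The damped frequency ω_d = ω_n√(1−ζ²) = 48500 rad/s. t_p = π/ω_d = 0.0000648 s.

t_p ≈ 0.0000648 s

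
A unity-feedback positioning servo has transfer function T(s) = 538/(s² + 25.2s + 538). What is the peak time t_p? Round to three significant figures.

t_p ≈ 0.161 s

ω_n = √538 = 23.2 rad/s; ζ = 25.2/(2·23.2) = 0.543.
ω_d = ω_n√(1−ζ²) = 19.5 rad/s. Then t_p = π/ω_d = 0.161 s.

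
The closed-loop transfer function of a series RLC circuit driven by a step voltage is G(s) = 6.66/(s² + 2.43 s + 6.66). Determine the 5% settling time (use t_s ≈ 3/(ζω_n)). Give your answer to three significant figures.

t_s ≈ 2.47 s

Comparing the denominator to s² + 2ζω_n s + ω_n²: ω_n = √6.66 = 2.58 rad/s, and 2ζω_n = 2.43 so ζ = 2.43/(2·2.58) = 0.471.
t_s ≈ 3/(ζω_n) = 3/(0.471·2.58) = 2.47 s.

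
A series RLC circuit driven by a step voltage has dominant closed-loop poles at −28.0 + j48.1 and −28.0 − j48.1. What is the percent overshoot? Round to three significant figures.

With σ = 28.0, ω_d = 48.1: ω_n = √(σ²+ω_d²) = 55.7 rad/s, ζ = σ/ω_n = 0.503.
Overshoot: exp(−π·0.503/√(1−0.503²)) = 0.161, i.e. 16.1%.

%OS ≈ 16.1%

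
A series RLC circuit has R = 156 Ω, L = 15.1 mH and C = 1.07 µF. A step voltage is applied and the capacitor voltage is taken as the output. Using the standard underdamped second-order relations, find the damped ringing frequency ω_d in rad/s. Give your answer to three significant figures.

ω_d ≈ 5930 rad/s

For a series RLC circuit (capacitor voltage as output), ω_n = 1/√(LC) = 1/√(15.1 mH · 1.07 µF) = 7870 rad/s.
ζ = (R/2)·√(C/L) = (156/2)·√(1.07 µF/15.1 mH) = 0.657.
ω_d = ω_n√(1−ζ²) = 5930 rad/s.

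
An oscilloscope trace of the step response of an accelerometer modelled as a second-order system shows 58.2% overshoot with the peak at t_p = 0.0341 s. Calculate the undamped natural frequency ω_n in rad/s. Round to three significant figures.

ζ from %OS: ζ = |ln 0.582|/√(π²+ln²0.582) = 0.170.
From t_p = π/ω_d, ω_d = π/0.0341 = 92.1 rad/s, so ω_n = ω_d/√(1−ζ²) = 93.5 rad/s.

ω_n ≈ 93.5 rad/s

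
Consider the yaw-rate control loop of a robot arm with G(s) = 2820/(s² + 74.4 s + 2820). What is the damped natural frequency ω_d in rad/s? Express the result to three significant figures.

ω_d ≈ 37.9 rad/s

Matching coefficients with s² + 2ζω_n s + ω_n² gives ω_n² = 2820 ⇒ ω_n = 53.1 rad/s, and ζ = 74.4/(2ω_n) = 0.701.
ω_d = ω_n√(1−ζ²) = 37.9 rad/s.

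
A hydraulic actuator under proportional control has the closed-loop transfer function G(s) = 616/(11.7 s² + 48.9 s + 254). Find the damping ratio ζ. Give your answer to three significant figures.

ζ ≈ 0.449

Dividing through by 11.7: denominator becomes s² + 4.179 s + 21.71.
So ω_n = √21.71 = 4.66 rad/s and ζ = 4.179/(2·4.66) = 0.449.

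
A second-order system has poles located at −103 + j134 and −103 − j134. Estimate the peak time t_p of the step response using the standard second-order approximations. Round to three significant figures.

t_p ≈ 0.0234 s

t_p = π/ω_d with ω_d = 134 (the imaginary part), so t_p = 0.0234 s.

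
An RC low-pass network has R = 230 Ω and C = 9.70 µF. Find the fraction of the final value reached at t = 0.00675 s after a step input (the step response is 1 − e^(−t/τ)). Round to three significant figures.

τ = RC = 230 × 9.70 µF = 0.00223 s.
y(t)/y_∞ = 1 − e^(−t/τ) = 1 − e^(−0.00675/0.00223) = 1 − e^(−3.03) = 0.951.

y/y_∞ ≈ 0.951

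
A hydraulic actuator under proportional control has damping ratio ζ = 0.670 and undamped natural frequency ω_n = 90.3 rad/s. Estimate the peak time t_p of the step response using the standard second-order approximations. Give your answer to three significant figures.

t_p ≈ 0.0469 s

The damped frequency is ω_d = ω_n√(1−ζ²) = 90.3·√(1−0.449) = 67.0 rad/s.
Peak time t_p = π/ω_d = π/67.0 = 0.0469 s.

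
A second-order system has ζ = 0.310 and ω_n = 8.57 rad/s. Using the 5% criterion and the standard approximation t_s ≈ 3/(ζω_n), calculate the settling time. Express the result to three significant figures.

t_s ≈ 3/(ζω_n) = 3/(0.310 × 8.57) = 1.13 s.

t_s ≈ 1.13 s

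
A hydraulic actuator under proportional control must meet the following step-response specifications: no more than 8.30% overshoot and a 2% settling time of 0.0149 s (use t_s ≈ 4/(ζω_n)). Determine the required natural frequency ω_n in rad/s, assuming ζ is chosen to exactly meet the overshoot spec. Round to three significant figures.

From %OS = 100·exp(−πζ/√(1−ζ²)), invert to get ζ = −ln(OS)/√(π² + ln²(OS)) with OS = 0.0830.
−ln 0.0830 = 2.489, so ζ = 2.489/√(π² + 6.195) = 0.621.
Then ω_n = 4/(ζ t_s) = 4/(0.621 × 0.0149) = 432 rad/s.

ω_n ≈ 432 rad/s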